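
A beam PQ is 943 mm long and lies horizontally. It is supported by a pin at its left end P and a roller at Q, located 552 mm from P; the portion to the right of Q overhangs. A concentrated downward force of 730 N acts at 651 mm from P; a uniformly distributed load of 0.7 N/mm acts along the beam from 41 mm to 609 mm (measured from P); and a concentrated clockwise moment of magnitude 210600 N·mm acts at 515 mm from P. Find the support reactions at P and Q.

P_x = 0, P_y = -348.9 N, Q_y = 1477 N

Resultant of the distributed load: 0.7 × 568 = 397.6 N at 325 mm from P.
Moments about P: Q_y·552 − 730·651 − (0.7·568)·325 − 210600 = 0 → Q_y = 815050/552 = 1476.54 ≈ 1477 N.
ΣF_y = 0: P_y + 1476.54 − 730 − 0.7·568 = 0 → P_y = -348.9 N.
ΣF_x = 0: no horizontal applied forces, so P_x = 0.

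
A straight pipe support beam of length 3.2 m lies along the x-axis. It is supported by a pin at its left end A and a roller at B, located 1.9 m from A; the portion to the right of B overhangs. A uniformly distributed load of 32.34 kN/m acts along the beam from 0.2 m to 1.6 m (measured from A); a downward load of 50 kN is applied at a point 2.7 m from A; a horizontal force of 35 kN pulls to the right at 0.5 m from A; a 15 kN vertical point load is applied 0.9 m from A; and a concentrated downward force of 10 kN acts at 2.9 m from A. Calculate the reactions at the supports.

A_x = -35.00 kN, A_y = 5.408 kN, B_y = 114.9 kN

Resultant of the distributed load: 32.34 × 1.4 = 45.276 kN at 0.9 m from A.
Taking moments about A: B_y·1.9 − (32.34·1.4)·0.9 − 50·2.7 − 15·0.9 − 10·2.9 = 0 → B_y = 218.2484/1.9 = 114.868 ≈ 114.9 kN.
ΣF_y = 0: A_y + 114.868 − 32.34·1.4 − 50 − 15 − 10 = 0 → A_y = 5.408 kN.
ΣF_x = 0: A_x + 35 = 0 → A_x = -35.00 kN.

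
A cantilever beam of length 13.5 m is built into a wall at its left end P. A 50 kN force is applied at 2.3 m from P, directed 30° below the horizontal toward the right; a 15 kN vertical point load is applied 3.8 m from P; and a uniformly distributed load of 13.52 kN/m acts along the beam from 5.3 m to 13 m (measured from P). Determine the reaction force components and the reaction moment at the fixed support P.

P_x = -43.30 kN, P_y = 144.1 kN, M_P = 1067 kN·m

Resultant of the distributed load: 13.52 × 7.7 = 104.104 kN at 9.15 m from P.
ΣF_x = 0: P_x + 50·cos30° = 0 → P_x = -43.30 kN.
ΣF_y = 0: P_y − 50·sin30° − 15 − 13.52·7.7 = 0 → P_y = 144.1 kN.
ΣM about P: M_P − 50·sin30°·2.3 − 15·3.8 − (13.52·7.7)·9.15 = 0 → M_P = 1067 kN·m.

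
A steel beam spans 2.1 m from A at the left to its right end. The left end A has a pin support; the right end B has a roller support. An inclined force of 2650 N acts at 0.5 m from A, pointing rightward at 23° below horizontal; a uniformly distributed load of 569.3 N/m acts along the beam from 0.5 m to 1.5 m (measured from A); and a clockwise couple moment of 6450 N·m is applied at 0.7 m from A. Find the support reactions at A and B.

A_x = -2439 N, A_y = -1984 N, B_y = 3589 N

Resultant of the distributed load: 569.3 × 1 = 569.3 N at 1 m from A.
ΣM about A: B_y·2.1 − 2650·sin23°·0.5 − (569.3·1)·1 − 6450 = 0 → B_y = 7537.02/2.1 = 3589.06 ≈ 3589 N.
ΣF_y = 0: A_y + 3589.06 − 2650·sin23° − 569.3·1 = 0 → A_y = -1984 N.
ΣF_x = 0: A_x + 2650·cos23° = 0 → A_x = -2439 N.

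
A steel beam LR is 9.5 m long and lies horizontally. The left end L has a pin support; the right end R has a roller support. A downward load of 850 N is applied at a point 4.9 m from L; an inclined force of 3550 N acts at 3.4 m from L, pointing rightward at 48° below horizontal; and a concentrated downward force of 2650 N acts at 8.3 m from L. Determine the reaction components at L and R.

L_x = -2375 N, L_y = 2440 N, R_y = 3698 N

Taking moments about L: R_y·9.5 − 850·4.9 − 3550·sin48°·3.4 − 2650·8.3 = 0 → R_y = 35129.8/9.5 = 3697.87 ≈ 3698 N.
ΣF_y = 0: L_y + 3697.87 − 850 − 3550·sin48° − 2650 = 0 → L_y = 2440 N.
ΣF_x = 0: L_x + 3550·cos48° = 0 → L_x = -2375 N.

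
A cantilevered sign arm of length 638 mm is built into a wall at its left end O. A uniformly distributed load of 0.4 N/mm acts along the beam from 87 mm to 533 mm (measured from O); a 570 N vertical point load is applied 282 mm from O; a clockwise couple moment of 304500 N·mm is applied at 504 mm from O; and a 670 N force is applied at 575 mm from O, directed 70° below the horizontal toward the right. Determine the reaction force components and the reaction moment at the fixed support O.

Resultant of the distributed load: 0.4 × 446 = 178.4 N at 310 mm from O.
ΣF_x = 0: O_x + 670·cos70° = 0 → O_x = -229.2 N.
ΣF_y = 0: O_y − 0.4·446 − 570 − 670·sin70° = 0 → O_y = 1378 N.
ΣM about O: M_O − (0.4·446)·310 − 570·282 − 304500 − 670·sin70°·575 = 0 → M_O = 882600 N·mm.

O_x = -229.2 N, O_y = 1378 N, M_O = 882600 N·mm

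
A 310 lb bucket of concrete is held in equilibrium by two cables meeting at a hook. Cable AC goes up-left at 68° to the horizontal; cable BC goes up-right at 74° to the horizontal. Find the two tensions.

ΣF_x = 0: −T_AC·cos68° + T_BC·cos74° = 0 → T_BC = 1.35906·T_AC.
ΣF_y = 0: T_AC·sin68° + T_BC·sin74° = 310.
Substitute: T_AC·(0.927184 + 1.35906·0.961262) = 310 → T_AC = 138.79 ≈ 138.8 lb.
Then T_BC = 1.35906 × 138.79 = 188.6 lb.

T_AC = 138.8 lb, T_BC = 188.6 lb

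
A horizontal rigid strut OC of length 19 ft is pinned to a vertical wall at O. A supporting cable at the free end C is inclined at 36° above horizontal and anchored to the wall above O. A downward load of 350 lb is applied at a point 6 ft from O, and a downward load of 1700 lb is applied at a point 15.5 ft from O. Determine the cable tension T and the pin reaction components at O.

T = 2547 lb, O_x = 2061 lb, O_y = 552.6 lb

ΣM about O: T·sin36°·19 − 350·6 − 1700·15.5 = 0 → T = 28450/(19·0.587785) = 2547.48 ≈ 2547 lb.
ΣF_x = 0: O_x − T·cos36° = 0 → O_x = 2547.48 × 0.809017 = 2061 lb.
ΣF_y = 0: O_y + T·sin36° − 350 − 1700 = 0 → O_y = 2050 − 2547.48 × 0.587785 = 552.6 lb.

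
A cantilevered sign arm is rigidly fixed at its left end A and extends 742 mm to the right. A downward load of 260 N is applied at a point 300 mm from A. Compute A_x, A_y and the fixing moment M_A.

ΣF_x = 0: A_x = 0.
ΣF_y = 0: A_y − 260 = 0 → A_y = 260.0 N.
ΣM about A: M_A − 260·300 = 0 → M_A = 78000 N·mm.

A_x = 0, A_y = 260.0 N, M_A = 78000 N·mm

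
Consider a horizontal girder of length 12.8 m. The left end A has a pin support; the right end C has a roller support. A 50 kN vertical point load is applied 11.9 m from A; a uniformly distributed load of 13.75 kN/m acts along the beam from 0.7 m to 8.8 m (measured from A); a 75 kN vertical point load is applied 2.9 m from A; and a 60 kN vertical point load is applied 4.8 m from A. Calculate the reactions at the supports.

Resultant of the distributed load: 13.75 × 8.1 = 111.375 kN at 4.75 m from A.
Moments about A: C_y·12.8 − 50·11.9 − (13.75·8.1)·4.75 − 75·2.9 − 60·4.8 = 0 → C_y = 1629.53125/12.8 = 127.307 ≈ 127.3 kN.
ΣF_y = 0: A_y + 127.307 − 50 − 13.75·8.1 − 75 − 60 = 0 → A_y = 169.1 kN.
ΣF_x = 0: no horizontal applied forces, so A_x = 0.

A_x = 0, A_y = 169.1 kN, C_y = 127.3 kN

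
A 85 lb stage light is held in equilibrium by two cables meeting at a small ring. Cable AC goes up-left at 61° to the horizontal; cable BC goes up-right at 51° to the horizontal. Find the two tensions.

ΣF_x = 0: −T_AC·cos61° + T_BC·cos51° = 0 → T_BC = 0.77037·T_AC.
ΣF_y = 0: T_AC·sin61° + T_BC·sin51° = 85.
Substitute: T_AC·(0.87462 + 0.77037·0.777146) = 85 → T_AC = 57.6932 ≈ 57.69 lb.
Then T_BC = 0.77037 × 57.6932 = 44.45 lb.

T_AC = 57.69 lb, T_BC = 44.45 lb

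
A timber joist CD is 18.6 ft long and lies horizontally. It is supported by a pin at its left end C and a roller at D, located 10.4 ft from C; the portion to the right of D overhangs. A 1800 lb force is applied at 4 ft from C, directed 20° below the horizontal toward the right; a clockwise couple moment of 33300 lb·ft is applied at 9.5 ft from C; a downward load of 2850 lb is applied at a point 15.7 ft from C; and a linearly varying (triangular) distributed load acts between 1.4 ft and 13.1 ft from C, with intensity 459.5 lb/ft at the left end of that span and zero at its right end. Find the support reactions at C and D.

Resultant of the triangular load: ½ × 459.5 × 11.7 = 2688.075 lb, acting at 5.3 ft from C (one-third of the span from the peak).
ΣM about C: D_y·10.4 − 1800·sin20°·4 − 33300 − 2850·15.7 − (½·459.5·11.7)·5.3 = 0 → D_y = 94754.3/10.4 = 9110.99 ≈ 9111 lb.
ΣF_y = 0: C_y + 9110.99 − 1800·sin20° − 2850 − ½·459.5·11.7 = 0 → C_y = -2957 lb.
ΣF_x = 0: C_x + 1800·cos20° = 0 → C_x = -1691 lb.

C_x = -1691 lb, C_y = -2957 lb, D_y = 9111 lb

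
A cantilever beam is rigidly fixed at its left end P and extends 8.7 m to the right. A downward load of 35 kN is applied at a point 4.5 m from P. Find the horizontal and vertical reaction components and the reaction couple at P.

P_x = 0, P_y = 35.00 kN, M_P = 157.5 kN·m

ΣF_x = 0: P_x = 0.
ΣF_y = 0: P_y − 35 = 0 → P_y = 35.00 kN.
ΣM about P: M_P − 35·4.5 = 0 → M_P = 157.5 kN·m.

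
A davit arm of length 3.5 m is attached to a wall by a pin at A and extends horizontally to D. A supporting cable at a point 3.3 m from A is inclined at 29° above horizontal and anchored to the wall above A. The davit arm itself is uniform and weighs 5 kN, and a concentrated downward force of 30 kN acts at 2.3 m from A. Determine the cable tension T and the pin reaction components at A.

ΣM about A: T·sin29°·3.3 − 5·1.75 − 30·2.3 = 0 → T = 77.75/(3.3·0.48481) = 48.5976 ≈ 48.60 kN.
ΣF_x = 0: A_x − T·cos29° = 0 → A_x = 48.5976 × 0.87462 = 42.50 kN.
ΣF_y = 0: A_y + T·sin29° − 5 − 30 = 0 → A_y = 35 − 48.5976 × 0.48481 = 11.44 kN.

T = 48.60 kN, A_x = 42.50 kN, A_y = 11.44 kN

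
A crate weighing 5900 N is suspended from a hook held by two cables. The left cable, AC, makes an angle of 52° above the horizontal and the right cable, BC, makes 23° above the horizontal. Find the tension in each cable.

ΣF_x = 0: −T_AC·cos52° + T_BC·cos23° = 0 → T_BC = 0.66883·T_AC.
ΣF_y = 0: T_AC·sin52° + T_BC·sin23° = 5900.
Substitute: T_AC·(0.788011 + 0.66883·0.390731) = 5900 → T_AC = 5622.56 ≈ 5623 N.
Then T_BC = 0.66883 × 5622.56 = 3761 N.

T_AC = 5623 N, T_BC = 3761 N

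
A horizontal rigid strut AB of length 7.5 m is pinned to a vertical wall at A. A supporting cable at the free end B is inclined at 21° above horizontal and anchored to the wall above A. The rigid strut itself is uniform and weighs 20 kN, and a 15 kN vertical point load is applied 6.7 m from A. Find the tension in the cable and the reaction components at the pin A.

T = 65.30 kN, A_x = 60.96 kN, A_y = 11.60 kN

ΣM about A: T·sin21°·7.5 − 20·3.75 − 15·6.7 = 0 → T = 175.5/(7.5·0.358368) = 65.296 ≈ 65.30 kN.
ΣF_x = 0: A_x − T·cos21° = 0 → A_x = 65.296 × 0.93358 = 60.96 kN.
ΣF_y = 0: A_y + T·sin21° − 20 − 15 = 0 → A_y = 35 − 65.296 × 0.358368 = 11.60 kN.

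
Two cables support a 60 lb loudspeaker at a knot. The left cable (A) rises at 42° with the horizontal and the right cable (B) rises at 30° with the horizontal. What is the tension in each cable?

ΣF_x = 0: −T_A·cos42° + T_B·cos30° = 0 → T_B = 0.85811·T_A.
ΣF_y = 0: T_A·sin42° + T_B·sin30° = 60.
Substitute: T_A·(0.669131 + 0.85811·0.5) = 60 → T_A = 54.6356 ≈ 54.64 lb.
Then T_B = 0.85811 × 54.6356 = 46.88 lb.

T_A = 54.64 lb, T_B = 46.88 lb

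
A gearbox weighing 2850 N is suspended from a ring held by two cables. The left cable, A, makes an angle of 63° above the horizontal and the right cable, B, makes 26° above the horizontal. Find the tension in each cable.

ΣF_x = 0: −T_A·cos63° + T_B·cos26° = 0 → T_B = 0.505111·T_A.
ΣF_y = 0: T_A·sin63° + T_B·sin26° = 2850.
Substitute: T_A·(0.891007 + 0.505111·0.438371) = 2850 → T_A = 2561.95 ≈ 2562 N.
Then T_B = 0.505111 × 2561.95 = 1294 N.

T_A = 2562 N, T_B = 1294 N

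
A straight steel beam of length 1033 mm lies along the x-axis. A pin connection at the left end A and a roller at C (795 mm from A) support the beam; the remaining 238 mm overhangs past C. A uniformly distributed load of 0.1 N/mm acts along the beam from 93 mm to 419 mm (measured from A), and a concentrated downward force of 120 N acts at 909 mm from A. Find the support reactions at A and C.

Resultant of the distributed load: 0.1 × 326 = 32.6 N at 256 mm from A.
Moments about A: C_y·795 − (0.1·326)·256 − 120·909 = 0 → C_y = 117425.6/795 = 147.705 ≈ 147.7 N.
ΣF_y = 0: A_y + 147.705 − 0.1·326 − 120 = 0 → A_y = 4.895 N.
ΣF_x = 0: no horizontal applied forces, so A_x = 0.

A_x = 0, A_y = 4.895 N, C_y = 147.7 N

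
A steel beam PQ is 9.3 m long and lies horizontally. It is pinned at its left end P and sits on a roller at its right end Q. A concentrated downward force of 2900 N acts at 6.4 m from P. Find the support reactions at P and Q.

P_x = 0, P_y = 904.3 N, Q_y = 1996 N

Moments about P: Q_y·9.3 − 2900·6.4 = 0 → Q_y = 18560/9.3 = 1995.7 ≈ 1996 N.
ΣF_y = 0: P_y + 1995.7 − 2900 = 0 → P_y = 904.3 N.
ΣF_x = 0: no horizontal applied forces, so P_x = 0.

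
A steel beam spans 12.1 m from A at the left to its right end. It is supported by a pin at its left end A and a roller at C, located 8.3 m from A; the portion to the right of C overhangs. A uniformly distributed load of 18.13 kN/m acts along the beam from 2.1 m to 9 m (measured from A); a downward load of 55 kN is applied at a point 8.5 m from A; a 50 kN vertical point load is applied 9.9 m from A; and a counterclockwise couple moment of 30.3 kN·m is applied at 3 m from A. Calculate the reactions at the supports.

A_x = 0, A_y = 34.13 kN, C_y = 196.0 kN

Resultant of the distributed load: 18.13 × 6.9 = 125.097 kN at 5.55 m from A.
Moments about A: C_y·8.3 − (18.13·6.9)·5.55 − 55·8.5 − 50·9.9 + 30.3 = 0 → C_y = 1626.48835/8.3 = 195.962 ≈ 196.0 kN.
ΣF_y = 0: A_y + 195.962 − 18.13·6.9 − 55 − 50 = 0 → A_y = 34.13 kN.
ΣF_x = 0: no horizontal applied forces, so A_x = 0.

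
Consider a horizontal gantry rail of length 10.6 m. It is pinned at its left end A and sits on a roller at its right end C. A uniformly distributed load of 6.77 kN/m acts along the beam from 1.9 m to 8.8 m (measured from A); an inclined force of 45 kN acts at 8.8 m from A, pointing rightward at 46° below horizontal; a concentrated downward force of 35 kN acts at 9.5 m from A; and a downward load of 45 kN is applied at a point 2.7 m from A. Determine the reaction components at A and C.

A_x = -31.26 kN, A_y = 65.80 kN, C_y = 93.28 kN

Resultant of the distributed load: 6.77 × 6.9 = 46.713 kN at 5.35 m from A.
Moments about A: C_y·10.6 − (6.77·6.9)·5.35 − 45·sin46°·8.8 − 35·9.5 − 45·2.7 = 0 → C_y = 988.773/10.6 = 93.2805 ≈ 93.28 kN.
ΣF_y = 0: A_y + 93.2805 − 6.77·6.9 − 45·sin46° − 35 − 45 = 0 → A_y = 65.80 kN.
ΣF_x = 0: A_x + 45·cos46° = 0 → A_x = -31.26 kN.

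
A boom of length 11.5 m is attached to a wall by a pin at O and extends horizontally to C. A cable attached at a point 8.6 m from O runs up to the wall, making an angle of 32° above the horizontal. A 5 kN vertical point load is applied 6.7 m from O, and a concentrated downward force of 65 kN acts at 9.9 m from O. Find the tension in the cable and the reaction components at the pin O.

ΣM about O: T·sin32°·8.6 − 5·6.7 − 65·9.9 = 0 → T = 677/(8.6·0.529919) = 148.553 ≈ 148.6 kN.
ΣF_x = 0: O_x − T·cos32° = 0 → O_x = 148.553 × 0.848048 = 126.0 kN.
ΣF_y = 0: O_y + T·sin32° − 5 − 65 = 0 → O_y = 70 − 148.553 × 0.529919 = -8.721 kN.

T = 148.6 kN, O_x = 126.0 kN, O_y = -8.721 kN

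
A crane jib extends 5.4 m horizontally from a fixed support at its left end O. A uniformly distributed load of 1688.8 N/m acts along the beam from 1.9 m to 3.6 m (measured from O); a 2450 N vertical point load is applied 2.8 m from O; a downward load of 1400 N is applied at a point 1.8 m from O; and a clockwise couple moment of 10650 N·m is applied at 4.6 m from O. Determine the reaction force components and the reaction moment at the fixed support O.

Resultant of the distributed load: 1688.8 × 1.7 = 2870.96 N at 2.75 m from O.
ΣF_x = 0: O_x = 0.
ΣF_y = 0: O_y − 1688.8·1.7 − 2450 − 1400 = 0 → O_y = 6721 N.
ΣM about O: M_O − (1688.8·1.7)·2.75 − 2450·2.8 − 1400·1.8 − 10650 = 0 → M_O = 27930 N·m.

O_x = 0, O_y = 6721 N, M_O = 27930 N·m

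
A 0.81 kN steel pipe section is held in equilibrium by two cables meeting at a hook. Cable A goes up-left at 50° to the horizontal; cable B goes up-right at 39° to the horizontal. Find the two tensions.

T_A = 0.6296 kN, T_B = 0.5207 kN

ΣF_x = 0: −T_A·cos50° + T_B·cos39° = 0 → T_B = 0.827113·T_A.
ΣF_y = 0: T_A·sin50° + T_B·sin39° = 0.81.
Substitute: T_A·(0.766044 + 0.827113·0.62932) = 0.81 → T_A = 0.629585 ≈ 0.6296 kN.
Then T_B = 0.827113 × 0.629585 = 0.5207 kN.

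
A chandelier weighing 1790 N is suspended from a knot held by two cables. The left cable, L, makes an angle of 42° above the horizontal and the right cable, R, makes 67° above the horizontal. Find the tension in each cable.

ΣF_x = 0: −T_L·cos42° + T_R·cos67° = 0 → T_R = 1.90193·T_L.
ΣF_y = 0: T_L·sin42° + T_R·sin67° = 1790.
Substitute: T_L·(0.669131 + 1.90193·0.920505) = 1790 → T_L = 739.71 ≈ 739.7 N.
Then T_R = 1.90193 × 739.71 = 1407 N.

T_L = 739.7 N, T_R = 1407 N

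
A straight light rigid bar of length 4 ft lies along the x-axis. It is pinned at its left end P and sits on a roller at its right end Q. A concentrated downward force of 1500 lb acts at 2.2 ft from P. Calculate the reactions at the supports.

P_x = 0, P_y = 675.0 lb, Q_y = 825.0 lb

Taking moments about P: Q_y·4 − 1500·2.2 = 0 → Q_y = 3300/4 = 825.0 lb.
ΣF_y = 0: P_y + 825 − 1500 = 0 → P_y = 675.0 lb.
ΣF_x = 0: no horizontal applied forces, so P_x = 0.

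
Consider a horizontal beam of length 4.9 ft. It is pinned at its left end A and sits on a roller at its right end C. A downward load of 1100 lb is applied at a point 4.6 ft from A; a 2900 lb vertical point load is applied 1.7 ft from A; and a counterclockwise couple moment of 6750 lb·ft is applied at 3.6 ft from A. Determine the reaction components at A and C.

A_x = 0, A_y = 3339 lb, C_y = 661.2 lb

Taking moments about A: C_y·4.9 − 1100·4.6 − 2900·1.7 + 6750 = 0 → C_y = 3240/4.9 = 661.224 ≈ 661.2 lb.
ΣF_y = 0: A_y + 661.224 − 1100 − 2900 = 0 → A_y = 3339 lb.
ΣF_x = 0: no horizontal applied forces, so A_x = 0.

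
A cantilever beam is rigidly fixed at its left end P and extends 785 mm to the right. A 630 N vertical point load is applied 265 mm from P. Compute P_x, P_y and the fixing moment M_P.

ΣF_x = 0: P_x = 0.
ΣF_y = 0: P_y − 630 = 0 → P_y = 630.0 N.
ΣM about P: M_P − 630·265 = 0 → M_P = 167000 N·mm.

P_x = 0, P_y = 630.0 N, M_P = 167000 N·mm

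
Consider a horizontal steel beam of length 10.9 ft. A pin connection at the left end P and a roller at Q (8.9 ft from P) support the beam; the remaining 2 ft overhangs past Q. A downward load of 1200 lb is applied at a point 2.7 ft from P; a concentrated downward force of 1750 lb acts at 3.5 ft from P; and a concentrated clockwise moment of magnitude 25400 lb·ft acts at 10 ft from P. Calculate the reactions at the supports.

ΣM about P: Q_y·8.9 − 1200·2.7 − 1750·3.5 − 25400 = 0 → Q_y = 34765/8.9 = 3906.18 ≈ 3906 lb.
ΣF_y = 0: P_y + 3906.18 − 1200 − 1750 = 0 → P_y = -956.2 lb.
ΣF_x = 0: no horizontal applied forces, so P_x = 0.

P_x = 0, P_y = -956.2 lb, Q_y = 3906 lb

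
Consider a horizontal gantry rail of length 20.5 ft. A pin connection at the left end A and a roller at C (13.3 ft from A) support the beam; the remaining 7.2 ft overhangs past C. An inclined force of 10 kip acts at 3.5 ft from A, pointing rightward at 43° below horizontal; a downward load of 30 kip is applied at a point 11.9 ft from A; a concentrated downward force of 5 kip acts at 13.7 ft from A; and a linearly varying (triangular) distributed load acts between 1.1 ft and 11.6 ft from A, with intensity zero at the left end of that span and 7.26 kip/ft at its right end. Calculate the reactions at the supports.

A_x = -7.314 kip, A_y = 22.93 kip, C_y = 57.00 kip

Resultant of the triangular load: ½ × 7.26 × 10.5 = 38.115 kip, acting at 8.1 ft from A (one-third of the span from the peak).
ΣM about A: C_y·13.3 − 10·sin43°·3.5 − 30·11.9 − 5·13.7 − (½·7.26·10.5)·8.1 = 0 → C_y = 758.101/13.3 = 57.0001 ≈ 57.00 kip.
ΣF_y = 0: A_y + 57.0001 − 10·sin43° − 30 − 5 − ½·7.26·10.5 = 0 → A_y = 22.93 kip.
ΣF_x = 0: A_x + 10·cos43° = 0 → A_x = -7.314 kip.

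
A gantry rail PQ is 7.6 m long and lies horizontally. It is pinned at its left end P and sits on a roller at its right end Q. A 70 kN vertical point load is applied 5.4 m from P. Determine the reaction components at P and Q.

ΣM about P: Q_y·7.6 − 70·5.4 = 0 → Q_y = 378/7.6 = 49.7368 ≈ 49.74 kN.
ΣF_y = 0: P_y + 49.7368 − 70 = 0 → P_y = 20.26 kN.
ΣF_x = 0: no horizontal applied forces, so P_x = 0.

P_x = 0, P_y = 20.26 kN, Q_y = 49.74 kN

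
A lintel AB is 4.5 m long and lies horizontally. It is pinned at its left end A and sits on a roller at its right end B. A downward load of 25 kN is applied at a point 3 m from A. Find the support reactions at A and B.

Moments about A: B_y·4.5 − 25·3 = 0 → B_y = 75/4.5 = 16.6667 ≈ 16.67 kN.
ΣF_y = 0: A_y + 16.6667 − 25 = 0 → A_y = 8.333 kN.
ΣF_x = 0: no horizontal applied forces, so A_x = 0.

A_x = 0, A_y = 8.333 kN, B_y = 16.67 kN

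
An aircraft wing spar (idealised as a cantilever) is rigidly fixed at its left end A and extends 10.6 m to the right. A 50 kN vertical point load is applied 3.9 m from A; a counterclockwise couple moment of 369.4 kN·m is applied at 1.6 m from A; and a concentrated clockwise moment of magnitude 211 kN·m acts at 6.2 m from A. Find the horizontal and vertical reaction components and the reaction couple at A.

ΣF_x = 0: A_x = 0.
ΣF_y = 0: A_y − 50 = 0 → A_y = 50.00 kN.
ΣM about A: M_A − 50·3.9 + 369.4 − 211 = 0 → M_A = 36.60 kN·m.

A_x = 0, A_y = 50.00 kN, M_A = 36.60 kN·m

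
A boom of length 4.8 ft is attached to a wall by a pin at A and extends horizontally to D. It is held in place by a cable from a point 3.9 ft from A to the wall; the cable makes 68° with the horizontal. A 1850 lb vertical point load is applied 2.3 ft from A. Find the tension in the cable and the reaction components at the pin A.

ΣM about A: T·sin68°·3.9 − 1850·2.3 = 0 → T = 4255/(3.9·0.927184) = 1176.71 ≈ 1177 lb.
ΣF_x = 0: A_x − T·cos68° = 0 → A_x = 1176.71 × 0.374607 = 440.8 lb.
ΣF_y = 0: A_y + T·sin68° − 1850 = 0 → A_y = 1850 − 1176.71 × 0.927184 = 759.0 lb.

T = 1177 lb, A_x = 440.8 lb, A_y = 759.0 lb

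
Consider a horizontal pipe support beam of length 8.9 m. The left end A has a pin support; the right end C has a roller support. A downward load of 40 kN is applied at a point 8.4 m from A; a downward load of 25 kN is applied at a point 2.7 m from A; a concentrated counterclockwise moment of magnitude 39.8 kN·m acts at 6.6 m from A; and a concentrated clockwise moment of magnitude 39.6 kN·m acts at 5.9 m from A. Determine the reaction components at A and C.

Moments about A: C_y·8.9 − 40·8.4 − 25·2.7 + 39.8 − 39.6 = 0 → C_y = 403.3/8.9 = 45.3146 ≈ 45.31 kN.
ΣF_y = 0: A_y + 45.3146 − 40 − 25 = 0 → A_y = 19.69 kN.
ΣF_x = 0: no horizontal applied forces, so A_x = 0.

A_x = 0, A_y = 19.69 kN, C_y = 45.31 kN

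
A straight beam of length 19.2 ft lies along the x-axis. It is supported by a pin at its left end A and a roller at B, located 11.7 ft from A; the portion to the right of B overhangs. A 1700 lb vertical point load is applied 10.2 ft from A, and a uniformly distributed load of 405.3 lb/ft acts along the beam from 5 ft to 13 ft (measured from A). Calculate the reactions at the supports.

A_x = 0, A_y = 966.2 lb, B_y = 3976 lb

Resultant of the distributed load: 405.3 × 8 = 3242.4 lb at 9 ft from A.
Taking moments about A: B_y·11.7 − 1700·10.2 − (405.3·8)·9 = 0 → B_y = 46521.6/11.7 = 3976.21 ≈ 3976 lb.
ΣF_y = 0: A_y + 3976.21 − 1700 − 405.3·8 = 0 → A_y = 966.2 lb.
ΣF_x = 0: no horizontal applied forces, so A_x = 0.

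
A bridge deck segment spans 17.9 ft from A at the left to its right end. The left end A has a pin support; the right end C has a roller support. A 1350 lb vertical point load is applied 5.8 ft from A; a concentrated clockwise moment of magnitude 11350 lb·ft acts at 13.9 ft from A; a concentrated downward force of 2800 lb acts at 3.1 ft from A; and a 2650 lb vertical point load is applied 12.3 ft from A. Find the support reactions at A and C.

Taking moments about A: C_y·17.9 − 1350·5.8 − 11350 − 2800·3.1 − 2650·12.3 = 0 → C_y = 60455/17.9 = 3377.37 ≈ 3377 lb.
ΣF_y = 0: A_y + 3377.37 − 1350 − 2800 − 2650 = 0 → A_y = 3423 lb.
ΣF_x = 0: no horizontal applied forces, so A_x = 0.

A_x = 0, A_y = 3423 lb, C_y = 3377 lb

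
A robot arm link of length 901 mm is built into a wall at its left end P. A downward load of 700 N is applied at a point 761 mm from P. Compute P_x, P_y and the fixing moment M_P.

P_x = 0, P_y = 700.0 N, M_P = 532700 N·mm

ΣF_x = 0: P_x = 0.
ΣF_y = 0: P_y − 700 = 0 → P_y = 700.0 N.
ΣM about P: M_P − 700·761 = 0 → M_P = 532700 N·mm.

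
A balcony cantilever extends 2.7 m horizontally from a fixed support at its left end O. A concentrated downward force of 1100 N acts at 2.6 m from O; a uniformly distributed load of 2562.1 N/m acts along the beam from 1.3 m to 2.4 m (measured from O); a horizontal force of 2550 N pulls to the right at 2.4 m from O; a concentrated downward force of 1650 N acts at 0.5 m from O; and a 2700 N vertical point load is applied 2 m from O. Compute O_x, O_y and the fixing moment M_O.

Resultant of the distributed load: 2562.1 × 1.1 = 2818.31 N at 1.85 m from O.
ΣF_x = 0: O_x + 2550 = 0 → O_x = -2550 N.
ΣF_y = 0: O_y − 1100 − 2562.1·1.1 − 1650 − 2700 = 0 → O_y = 8268 N.
ΣM about O: M_O − 1100·2.6 − (2562.1·1.1)·1.85 − 1650·0.5 − 2700·2 = 0 → M_O = 14300 N·m.

O_x = -2550 N, O_y = 8268 N, M_O = 14300 N·m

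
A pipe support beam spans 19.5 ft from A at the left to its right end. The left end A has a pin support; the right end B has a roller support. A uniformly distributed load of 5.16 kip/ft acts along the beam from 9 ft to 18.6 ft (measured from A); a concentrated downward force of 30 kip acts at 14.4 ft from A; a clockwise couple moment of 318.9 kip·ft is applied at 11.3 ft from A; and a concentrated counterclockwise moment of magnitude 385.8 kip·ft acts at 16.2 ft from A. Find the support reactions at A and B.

A_x = 0, A_y = 25.76 kip, B_y = 53.78 kip

Resultant of the distributed load: 5.16 × 9.6 = 49.536 kip at 13.8 ft from A.
ΣM about A: B_y·19.5 − (5.16·9.6)·13.8 − 30·14.4 − 318.9 + 385.8 = 0 → B_y = 1048.6968/19.5 = 53.7793 ≈ 53.78 kip.
ΣF_y = 0: A_y + 53.7793 − 5.16·9.6 − 30 = 0 → A_y = 25.76 kip.
ΣF_x = 0: no horizontal applied forces, so A_x = 0.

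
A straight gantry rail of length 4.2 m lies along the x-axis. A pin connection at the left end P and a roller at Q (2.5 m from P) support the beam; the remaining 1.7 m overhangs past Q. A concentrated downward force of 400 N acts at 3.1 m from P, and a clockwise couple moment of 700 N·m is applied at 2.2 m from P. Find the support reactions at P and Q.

P_x = 0, P_y = -376.0 N, Q_y = 776.0 N

Taking moments about P: Q_y·2.5 − 400·3.1 − 700 = 0 → Q_y = 1940/2.5 = 776.0 N.
ΣF_y = 0: P_y + 776 − 400 = 0 → P_y = -376.0 N.
ΣF_x = 0: no horizontal applied forces, so P_x = 0.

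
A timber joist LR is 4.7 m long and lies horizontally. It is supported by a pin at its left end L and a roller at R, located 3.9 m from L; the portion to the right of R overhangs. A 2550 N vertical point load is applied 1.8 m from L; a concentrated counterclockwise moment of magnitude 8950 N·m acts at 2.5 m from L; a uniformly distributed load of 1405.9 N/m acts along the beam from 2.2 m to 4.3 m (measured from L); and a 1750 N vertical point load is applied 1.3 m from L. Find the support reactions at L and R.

L_x = 0, L_y = 5327 N, R_y = 1926 N

Resultant of the distributed load: 1405.9 × 2.1 = 2952.39 N at 3.25 m from L.
ΣM about L: R_y·3.9 − 2550·1.8 + 8950 − (1405.9·2.1)·3.25 − 1750·1.3 = 0 → R_y = 7510.2675/3.9 = 1925.71 ≈ 1926 N.
ΣF_y = 0: L_y + 1925.71 − 2550 − 1405.9·2.1 − 1750 = 0 → L_y = 5327 N.
ΣF_x = 0: no horizontal applied forces, so L_x = 0.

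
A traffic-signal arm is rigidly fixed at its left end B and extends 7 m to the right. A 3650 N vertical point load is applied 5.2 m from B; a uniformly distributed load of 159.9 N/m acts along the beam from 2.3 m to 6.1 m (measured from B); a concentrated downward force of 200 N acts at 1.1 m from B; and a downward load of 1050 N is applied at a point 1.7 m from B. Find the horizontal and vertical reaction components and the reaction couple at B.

Resultant of the distributed load: 159.9 × 3.8 = 607.62 N at 4.2 m from B.
ΣF_x = 0: B_x = 0.
ΣF_y = 0: B_y − 3650 − 159.9·3.8 − 200 − 1050 = 0 → B_y = 5508 N.
ΣM about B: M_B − 3650·5.2 − (159.9·3.8)·4.2 − 200·1.1 − 1050·1.7 = 0 → M_B = 23540 N·m.

B_x = 0, B_y = 5508 N, M_B = 23540 N·m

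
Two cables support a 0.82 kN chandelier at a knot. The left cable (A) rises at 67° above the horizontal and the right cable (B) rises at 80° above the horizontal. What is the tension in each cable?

T_A = 0.2614 kN, T_B = 0.5883 kN

ΣF_x = 0: −T_A·cos67° + T_B·cos80° = 0 → T_B = 2.25013·T_A.
ΣF_y = 0: T_A·sin67° + T_B·sin80° = 0.82.
Substitute: T_A·(0.920505 + 2.25013·0.984808) = 0.82 → T_A = 0.261442 ≈ 0.2614 kN.
Then T_B = 2.25013 × 0.261442 = 0.5883 kN.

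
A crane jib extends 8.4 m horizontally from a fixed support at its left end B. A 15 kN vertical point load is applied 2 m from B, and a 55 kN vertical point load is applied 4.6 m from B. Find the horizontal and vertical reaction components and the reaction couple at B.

B_x = 0, B_y = 70.00 kN, M_B = 283.0 kN·m

ΣF_x = 0: B_x = 0.
ΣF_y = 0: B_y − 15 − 55 = 0 → B_y = 70.00 kN.
ΣM about B: M_B − 15·2 − 55·4.6 = 0 → M_B = 283.0 kN·m.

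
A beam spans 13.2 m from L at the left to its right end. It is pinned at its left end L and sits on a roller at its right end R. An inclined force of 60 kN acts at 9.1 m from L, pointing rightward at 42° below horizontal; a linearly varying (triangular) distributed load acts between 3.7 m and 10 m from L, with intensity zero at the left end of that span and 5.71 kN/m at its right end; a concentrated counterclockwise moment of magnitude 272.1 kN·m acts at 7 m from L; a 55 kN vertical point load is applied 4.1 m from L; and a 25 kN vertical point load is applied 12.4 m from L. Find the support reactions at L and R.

Resultant of the triangular load: ½ × 5.71 × 6.3 = 17.9865 kN, acting at 7.9 m from L (one-third of the span from the peak).
ΣM about L: R_y·13.2 − 60·sin42°·9.1 − (½·5.71·6.3)·7.9 + 272.1 − 55·4.1 − 25·12.4 = 0 → R_y = 770.839/13.2 = 58.3969 ≈ 58.40 kN.
ΣF_y = 0: L_y + 58.3969 − 60·sin42° − ½·5.71·6.3 − 55 − 25 = 0 → L_y = 79.74 kN.
ΣF_x = 0: L_x + 60·cos42° = 0 → L_x = -44.59 kN.

L_x = -44.59 kN, L_y = 79.74 kN, R_y = 58.40 kN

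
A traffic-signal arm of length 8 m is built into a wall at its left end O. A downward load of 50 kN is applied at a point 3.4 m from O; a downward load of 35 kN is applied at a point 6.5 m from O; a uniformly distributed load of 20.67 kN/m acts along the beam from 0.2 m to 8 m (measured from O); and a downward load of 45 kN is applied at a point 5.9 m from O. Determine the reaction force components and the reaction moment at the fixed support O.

Resultant of the distributed load: 20.67 × 7.8 = 161.226 kN at 4.1 m from O.
ΣF_x = 0: O_x = 0.
ΣF_y = 0: O_y − 50 − 35 − 20.67·7.8 − 45 = 0 → O_y = 291.2 kN.
ΣM about O: M_O − 50·3.4 − 35·6.5 − (20.67·7.8)·4.1 − 45·5.9 = 0 → M_O = 1324 kN·m.

O_x = 0, O_y = 291.2 kN, M_O = 1324 kN·m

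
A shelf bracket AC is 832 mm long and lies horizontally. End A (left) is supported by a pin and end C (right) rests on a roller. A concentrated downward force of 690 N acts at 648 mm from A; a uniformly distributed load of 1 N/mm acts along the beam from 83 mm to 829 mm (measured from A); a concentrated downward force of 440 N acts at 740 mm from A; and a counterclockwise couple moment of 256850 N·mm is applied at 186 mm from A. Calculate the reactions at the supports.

Resultant of the distributed load: 1 × 746 = 746 N at 456 mm from A.
ΣM about A: C_y·832 − 690·648 − (1·746)·456 − 440·740 + 256850 = 0 → C_y = 856046/832 = 1028.9 ≈ 1029 N.
ΣF_y = 0: A_y + 1028.9 − 690 − 1·746 − 440 = 0 → A_y = 847.1 N.
ΣF_x = 0: no horizontal applied forces, so A_x = 0.

A_x = 0, A_y = 847.1 N, C_y = 1029 N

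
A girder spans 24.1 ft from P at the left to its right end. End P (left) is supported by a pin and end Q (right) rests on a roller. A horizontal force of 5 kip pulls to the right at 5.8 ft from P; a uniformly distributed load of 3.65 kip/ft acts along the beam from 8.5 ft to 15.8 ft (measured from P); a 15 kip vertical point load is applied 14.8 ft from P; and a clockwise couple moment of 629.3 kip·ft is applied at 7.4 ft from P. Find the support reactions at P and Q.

P_x = -5.000 kip, P_y = -7.112 kip, Q_y = 48.76 kip

Resultant of the distributed load: 3.65 × 7.3 = 26.645 kip at 12.15 ft from P.
ΣM about P: Q_y·24.1 − (3.65·7.3)·12.15 − 15·14.8 − 629.3 = 0 → Q_y = 1175.03675/24.1 = 48.7567 ≈ 48.76 kip.
ΣF_y = 0: P_y + 48.7567 − 3.65·7.3 − 15 = 0 → P_y = -7.112 kip.
ΣF_x = 0: P_x + 5 = 0 → P_x = -5.000 kip.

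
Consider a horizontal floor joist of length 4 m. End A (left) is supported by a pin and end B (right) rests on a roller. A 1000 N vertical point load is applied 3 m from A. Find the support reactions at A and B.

Moments about A: B_y·4 − 1000·3 = 0 → B_y = 3000/4 = 750.0 N.
ΣF_y = 0: A_y + 750 − 1000 = 0 → A_y = 250.0 N.
ΣF_x = 0: no horizontal applied forces, so A_x = 0.

A_x = 0, A_y = 250.0 N, B_y = 750.0 N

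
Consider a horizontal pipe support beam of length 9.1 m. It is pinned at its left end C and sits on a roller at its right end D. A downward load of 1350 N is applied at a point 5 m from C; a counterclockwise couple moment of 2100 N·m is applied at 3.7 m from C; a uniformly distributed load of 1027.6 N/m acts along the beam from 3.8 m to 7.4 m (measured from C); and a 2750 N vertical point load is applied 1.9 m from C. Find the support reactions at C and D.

C_x = 0, C_y = 4438 N, D_y = 3362 N

Resultant of the distributed load: 1027.6 × 3.6 = 3699.36 N at 5.6 m from C.
Taking moments about C: D_y·9.1 − 1350·5 + 2100 − (1027.6·3.6)·5.6 − 2750·1.9 = 0 → D_y = 30591.416/9.1 = 3361.69 ≈ 3362 N.
ΣF_y = 0: C_y + 3361.69 − 1350 − 1027.6·3.6 − 2750 = 0 → C_y = 4438 N.
ΣF_x = 0: no horizontal applied forces, so C_x = 0.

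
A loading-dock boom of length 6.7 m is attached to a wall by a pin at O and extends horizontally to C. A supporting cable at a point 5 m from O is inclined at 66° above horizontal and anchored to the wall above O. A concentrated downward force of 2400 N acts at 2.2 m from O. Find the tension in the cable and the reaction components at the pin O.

T = 1156 N, O_x = 470.2 N, O_y = 1344 N

ΣM about O: T·sin66°·5 − 2400·2.2 = 0 → T = 5280/(5·0.913545) = 1155.94 ≈ 1156 N.
ΣF_x = 0: O_x − T·cos66° = 0 → O_x = 1155.94 × 0.406737 = 470.2 N.
ΣF_y = 0: O_y + T·sin66° − 2400 = 0 → O_y = 2400 − 1155.94 × 0.913545 = 1344 N.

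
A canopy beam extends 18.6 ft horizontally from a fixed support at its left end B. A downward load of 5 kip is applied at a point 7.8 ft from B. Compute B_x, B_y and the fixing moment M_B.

ΣF_x = 0: B_x = 0.
ΣF_y = 0: B_y − 5 = 0 → B_y = 5.000 kip.
ΣM about B: M_B − 5·7.8 = 0 → M_B = 39.00 kip·ft.

B_x = 0, B_y = 5.000 kip, M_B = 39.00 kip·ft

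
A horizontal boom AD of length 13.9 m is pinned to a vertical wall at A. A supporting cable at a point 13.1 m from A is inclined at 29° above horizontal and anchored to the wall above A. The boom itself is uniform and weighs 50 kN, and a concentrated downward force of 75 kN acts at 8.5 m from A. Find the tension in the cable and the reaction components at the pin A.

ΣM about A: T·sin29°·13.1 − 50·6.95 − 75·8.5 = 0 → T = 985/(13.1·0.48481) = 155.093 ≈ 155.1 kN.
ΣF_x = 0: A_x − T·cos29° = 0 → A_x = 155.093 × 0.87462 = 135.6 kN.
ΣF_y = 0: A_y + T·sin29° − 50 − 75 = 0 → A_y = 125 − 155.093 × 0.48481 = 49.81 kN.

T = 155.1 kN, A_x = 135.6 kN, A_y = 49.81 kN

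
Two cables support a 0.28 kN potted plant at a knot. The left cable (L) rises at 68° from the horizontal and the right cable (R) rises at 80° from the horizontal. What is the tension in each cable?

T_L = 0.09175 kN, T_R = 0.1979 kN

ΣF_x = 0: −T_L·cos68° + T_R·cos80° = 0 → T_R = 2.15727·T_L.
ΣF_y = 0: T_L·sin68° + T_R·sin80° = 0.28.
Substitute: T_L·(0.927184 + 2.15727·0.984808) = 0.28 → T_L = 0.0917527 ≈ 0.09175 kN.
Then T_R = 2.15727 × 0.0917527 = 0.1979 kN.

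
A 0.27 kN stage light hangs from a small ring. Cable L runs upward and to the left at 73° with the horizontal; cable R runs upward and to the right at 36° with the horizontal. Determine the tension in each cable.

T_L = 0.2310 kN, T_R = 0.08349 kN

ΣF_x = 0: −T_L·cos73° + T_R·cos36° = 0 → T_R = 0.361391·T_L.
ΣF_y = 0: T_L·sin73° + T_R·sin36° = 0.27.
Substitute: T_L·(0.956305 + 0.361391·0.587785) = 0.27 → T_L = 0.231021 ≈ 0.2310 kN.
Then T_R = 0.361391 × 0.231021 = 0.08349 kN.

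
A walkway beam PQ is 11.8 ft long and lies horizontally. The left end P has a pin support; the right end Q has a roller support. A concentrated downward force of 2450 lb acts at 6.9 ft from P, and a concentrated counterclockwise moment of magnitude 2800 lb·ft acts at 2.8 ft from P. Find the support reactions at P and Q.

P_x = 0, P_y = 1255 lb, Q_y = 1195 lb

ΣM about P: Q_y·11.8 − 2450·6.9 + 2800 = 0 → Q_y = 14105/11.8 = 1195.34 ≈ 1195 lb.
ΣF_y = 0: P_y + 1195.34 − 2450 = 0 → P_y = 1255 lb.
ΣF_x = 0: no horizontal applied forces, so P_x = 0.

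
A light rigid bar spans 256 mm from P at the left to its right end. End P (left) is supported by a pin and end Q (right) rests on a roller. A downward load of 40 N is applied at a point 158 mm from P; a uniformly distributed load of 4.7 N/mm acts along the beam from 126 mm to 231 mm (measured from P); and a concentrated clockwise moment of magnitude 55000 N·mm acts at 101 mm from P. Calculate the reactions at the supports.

Resultant of the distributed load: 4.7 × 105 = 493.5 N at 178.5 mm from P.
Moments about P: Q_y·256 − 40·158 − (4.7·105)·178.5 − 55000 = 0 → Q_y = 149409.75/256 = 583.632 ≈ 583.6 N.
ΣF_y = 0: P_y + 583.632 − 40 − 4.7·105 = 0 → P_y = -50.13 N.
ΣF_x = 0: no horizontal applied forces, so P_x = 0.

P_x = 0, P_y = -50.13 N, Q_y = 583.6 N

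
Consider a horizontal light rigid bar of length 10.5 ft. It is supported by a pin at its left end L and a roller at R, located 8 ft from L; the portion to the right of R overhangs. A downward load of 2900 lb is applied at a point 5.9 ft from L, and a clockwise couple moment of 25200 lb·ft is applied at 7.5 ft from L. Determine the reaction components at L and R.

Moments about L: R_y·8 − 2900·5.9 − 25200 = 0 → R_y = 42310/8 = 5288.75 ≈ 5289 lb.
ΣF_y = 0: L_y + 5288.75 − 2900 = 0 → L_y = -2389 lb.
ΣF_x = 0: no horizontal applied forces, so L_x = 0.

L_x = 0, L_y = -2389 lb, R_y = 5289 lb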